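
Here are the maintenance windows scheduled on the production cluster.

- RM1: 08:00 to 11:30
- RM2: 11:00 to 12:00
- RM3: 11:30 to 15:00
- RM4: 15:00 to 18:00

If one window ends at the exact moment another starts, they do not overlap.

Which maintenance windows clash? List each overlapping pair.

RM1 & RM2, RM2 & RM3

Sorted by start: RM1, RM2, RM3, RM4.
RM2 starts before RM1 ends → RM1 and RM2 overlap.
RM3 starts exactly when RM1 ends (back-to-back, no overlap), so nothing later overlaps RM1 either.
RM3 starts before RM2 ends → RM2 and RM3 overlap.
RM4 starts after RM2 ends.
RM4 starts exactly when RM3 ends (back-to-back, no overlap).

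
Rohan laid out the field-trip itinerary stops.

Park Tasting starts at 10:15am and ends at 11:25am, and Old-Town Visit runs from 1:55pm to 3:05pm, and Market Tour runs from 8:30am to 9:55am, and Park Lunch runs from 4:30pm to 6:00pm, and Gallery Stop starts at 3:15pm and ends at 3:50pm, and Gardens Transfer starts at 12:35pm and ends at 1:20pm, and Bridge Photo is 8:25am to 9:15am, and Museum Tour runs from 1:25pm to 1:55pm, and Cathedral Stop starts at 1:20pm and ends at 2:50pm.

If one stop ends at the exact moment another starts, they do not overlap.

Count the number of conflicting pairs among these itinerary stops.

3

Check each pair: they overlap iff neither finishes before the other starts.
Sorted by start: Bridge Photo, Market Tour, Park Tasting, Gardens Transfer, Cathedral Stop, Museum Tour, Old-Town Visit, Gallery Stop, Park Lunch.
Market Tour starts before Bridge Photo ends → Bridge Photo and Market Tour overlap.
Park Tasting starts after Bridge Photo ends, so Bridge Photo has no further overlaps.
Park Tasting starts after Market Tour ends, so Market Tour has no further overlaps.
Gardens Transfer starts after Park Tasting ends, so Park Tasting has no further overlaps.
Cathedral Stop starts exactly when Gardens Transfer ends (back-to-back, no overlap), so Gardens Transfer has no further overlaps.
Museum Tour starts before Cathedral Stop ends → Cathedral Stop and Museum Tour overlap.
Old-Town Visit starts before Cathedral Stop ends → Cathedral Stop and Old-Town Visit overlap.
Gallery Stop starts after Cathedral Stop ends, so Cathedral Stop has no further overlaps.
Old-Town Visit starts exactly when Museum Tour ends (back-to-back, no overlap), so Museum Tour has no further overlaps.
Gallery Stop starts after Old-Town Visit ends, so Old-Town Visit has no further overlaps.
Park Lunch starts after Gallery Stop ends.
Overlapping pairs: Bridge Photo & Market Tour, Cathedral Stop & Museum Tour, Cathedral Stop & Old-Town Visit — 3 in total.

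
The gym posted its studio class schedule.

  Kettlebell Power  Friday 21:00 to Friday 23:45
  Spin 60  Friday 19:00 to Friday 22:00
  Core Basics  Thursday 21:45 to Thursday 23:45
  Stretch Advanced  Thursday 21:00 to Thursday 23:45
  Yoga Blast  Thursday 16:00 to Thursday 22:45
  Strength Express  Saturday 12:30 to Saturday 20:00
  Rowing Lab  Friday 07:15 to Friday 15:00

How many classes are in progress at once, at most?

Walk through starts and ends in time order (an end at T is processed before a start at T):
Thursday 16:00 start Yoga Blast → 1
Thursday 21:00 start Stretch Advanced → 2
Thursday 21:45 start Core Basics → 3
Thursday 22:45 end Yoga Blast → 2
Thursday 23:45 end Core Basics → 1
Thursday 23:45 end Stretch Advanced → 0
Friday 07:15 start Rowing Lab → 1
Friday 15:00 end Rowing Lab → 0
Friday 19:00 start Spin 60 → 1
Friday 21:00 start Kettlebell Power → 2
Friday 22:00 end Spin 60 → 1
Friday 23:45 end Kettlebell Power → 0
Saturday 12:30 start Strength Express → 1
Saturday 20:00 end Strength Express → 0
Peak is 3, at Thursday 21:45 (Core Basics, Stretch Advanced, Yoga Blast).

3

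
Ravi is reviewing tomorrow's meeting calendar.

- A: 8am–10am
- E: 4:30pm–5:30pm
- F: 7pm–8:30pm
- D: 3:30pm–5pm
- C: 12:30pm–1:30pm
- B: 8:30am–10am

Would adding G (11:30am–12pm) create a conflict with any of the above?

No — it doesn't clash with anything

A: ends 10am at or before G starts 11:30am → clear.
B: ends 10am at or before G starts 11:30am → clear.
C: starts 12:30pm at or after G ends 12pm → clear.
D: starts 3:30pm at or after G ends 12pm → clear.
E: starts 4:30pm at or after G ends 12pm → clear.
F: starts 7pm at or after G ends 12pm → clear.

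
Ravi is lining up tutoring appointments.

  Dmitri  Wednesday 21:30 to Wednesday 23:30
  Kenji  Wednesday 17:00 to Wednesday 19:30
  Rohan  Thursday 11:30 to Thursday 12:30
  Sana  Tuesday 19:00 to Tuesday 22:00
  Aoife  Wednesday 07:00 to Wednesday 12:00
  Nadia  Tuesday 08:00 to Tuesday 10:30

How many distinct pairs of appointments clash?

Sorted by start: Nadia, Sana, Aoife, Kenji, Dmitri, Rohan.
Sana starts after Nadia ends, so Nadia has no further overlaps.
Aoife starts after Sana ends, so Sana has no further overlaps.
Kenji starts after Aoife ends, so Aoife has no further overlaps.
Dmitri starts after Kenji ends, so Kenji has no further overlaps.
Rohan starts after Dmitri ends.
No pair overlaps.

0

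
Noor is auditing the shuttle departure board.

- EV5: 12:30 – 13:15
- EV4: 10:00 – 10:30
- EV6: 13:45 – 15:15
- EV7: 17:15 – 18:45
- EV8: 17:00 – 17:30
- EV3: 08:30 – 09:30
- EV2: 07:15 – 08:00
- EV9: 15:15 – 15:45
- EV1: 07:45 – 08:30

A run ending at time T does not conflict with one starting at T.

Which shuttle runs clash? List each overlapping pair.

Sorted by start: EV2, EV1, EV3, EV4, EV5, EV6, EV9, EV8, EV7.
EV1 starts before EV2 ends → EV2 and EV1 overlap.
EV3 starts after EV2 ends, so EV2 has no further overlaps.
EV3 starts exactly when EV1 ends (back-to-back, no overlap), so EV1 has no further overlaps.
EV4 starts after EV3 ends, so EV3 has no further overlaps.
EV5 starts after EV4 ends, so EV4 has no further overlaps.
EV6 starts after EV5 ends, so EV5 has no further overlaps.
EV9 starts exactly when EV6 ends (back-to-back, no overlap), so EV6 has no further overlaps.
EV8 starts after EV9 ends, so EV9 has no further overlaps.
EV7 starts before EV8 ends → EV8 and EV7 overlap.

EV1 & EV2, EV7 & EV8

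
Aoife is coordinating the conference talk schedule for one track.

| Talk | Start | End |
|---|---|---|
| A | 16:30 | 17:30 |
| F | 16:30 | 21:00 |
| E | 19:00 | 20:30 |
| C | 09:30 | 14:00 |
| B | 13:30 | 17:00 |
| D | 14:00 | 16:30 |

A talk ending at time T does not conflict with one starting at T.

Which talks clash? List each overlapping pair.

Two intervals overlap when each starts before the other ends.
Sorted by start: C, B, D, A, F, E.
B starts before C ends → C and B overlap.
D starts exactly when C ends (back-to-back, no overlap) — done with C.
D starts before B ends → B and D overlap.
A starts before B ends → B and A overlap.
F starts before B ends → B and F overlap.
E starts after B ends.
A starts exactly when D ends (back-to-back, no overlap) — done with D.
F starts before A ends → A and F overlap.
E starts after A ends.
E starts before F ends → F and E overlap.

A & B, A & F, B & C, B & D, B & F, E & F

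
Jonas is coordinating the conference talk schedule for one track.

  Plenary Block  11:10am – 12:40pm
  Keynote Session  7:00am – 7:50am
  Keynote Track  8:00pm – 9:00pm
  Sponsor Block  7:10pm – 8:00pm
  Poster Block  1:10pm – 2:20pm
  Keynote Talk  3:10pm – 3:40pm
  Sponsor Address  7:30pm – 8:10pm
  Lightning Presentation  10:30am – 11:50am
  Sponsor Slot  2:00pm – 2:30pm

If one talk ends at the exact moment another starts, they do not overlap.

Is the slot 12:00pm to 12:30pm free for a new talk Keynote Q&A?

No — it overlaps Plenary Block

Keynote Session: ends 7:50am at or before Keynote Q&A starts 12:00pm → clear.
Lightning Presentation: ends 11:50am at or before Keynote Q&A starts 12:00pm → clear.
Plenary Block: starts 11:10am before Keynote Q&A ends 12:30pm, and ends 12:40pm after Keynote Q&A starts 12:00pm → overlap.
Poster Block: starts 1:10pm at or after Keynote Q&A ends 12:30pm → clear.
Sponsor Slot: starts 2:00pm at or after Keynote Q&A ends 12:30pm → clear.
Keynote Talk: starts 3:10pm at or after Keynote Q&A ends 12:30pm → clear.
Sponsor Block: starts 7:10pm at or after Keynote Q&A ends 12:30pm → clear.
Sponsor Address: starts 7:30pm at or after Keynote Q&A ends 12:30pm → clear.
Keynote Track: starts 8:00pm at or after Keynote Q&A ends 12:30pm → clear.
Keynote Q&A overlaps Plenary Block.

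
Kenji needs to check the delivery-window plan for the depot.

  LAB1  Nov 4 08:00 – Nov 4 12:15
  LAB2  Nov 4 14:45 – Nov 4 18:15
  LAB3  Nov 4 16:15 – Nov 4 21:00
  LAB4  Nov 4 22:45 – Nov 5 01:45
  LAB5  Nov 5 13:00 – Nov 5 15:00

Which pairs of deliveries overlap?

Check each pair: they overlap iff neither finishes before the other starts.
Sorted by start: LAB1, LAB2, LAB3, LAB4, LAB5.
LAB2 starts after LAB1 ends; LAB1 is clear from here.
LAB3 starts before LAB2 ends → LAB2 and LAB3 overlap.
LAB4 starts after LAB2 ends; LAB2 is clear from here.
LAB4 starts after LAB3 ends; LAB3 is clear from here.
LAB5 starts after LAB4 ends.

LAB2 & LAB3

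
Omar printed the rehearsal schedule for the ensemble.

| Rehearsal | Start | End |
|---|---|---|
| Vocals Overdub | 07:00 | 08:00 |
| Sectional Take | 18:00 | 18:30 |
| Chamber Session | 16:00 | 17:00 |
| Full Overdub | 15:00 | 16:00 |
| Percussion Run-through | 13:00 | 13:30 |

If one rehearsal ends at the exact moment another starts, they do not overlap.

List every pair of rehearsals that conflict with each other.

Two intervals overlap when each starts before the other ends.
Sorted by start: Vocals Overdub, Percussion Run-through, Full Overdub, Chamber Session, Sectional Take.
Percussion Run-through starts after Vocals Overdub ends; Vocals Overdub is clear from here.
Full Overdub starts after Percussion Run-through ends; Percussion Run-through is clear from here.
Chamber Session starts exactly when Full Overdub ends (back-to-back, no overlap); Full Overdub is clear from here.
Sectional Take starts after Chamber Session ends.

no overlapping pairs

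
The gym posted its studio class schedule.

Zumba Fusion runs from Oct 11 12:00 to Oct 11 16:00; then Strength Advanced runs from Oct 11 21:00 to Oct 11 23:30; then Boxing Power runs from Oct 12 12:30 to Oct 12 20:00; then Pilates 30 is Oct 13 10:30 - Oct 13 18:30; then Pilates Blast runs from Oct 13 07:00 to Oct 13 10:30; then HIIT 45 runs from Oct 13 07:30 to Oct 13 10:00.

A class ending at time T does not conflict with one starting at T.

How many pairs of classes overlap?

1

Sorted by start: Zumba Fusion, Strength Advanced, Boxing Power, Pilates Blast, HIIT 45, Pilates 30.
Strength Advanced starts after Zumba Fusion ends, so Zumba Fusion has no further overlaps.
Boxing Power starts after Strength Advanced ends, so Strength Advanced has no further overlaps.
Pilates Blast starts after Boxing Power ends, so Boxing Power has no further overlaps.
HIIT 45 starts before Pilates Blast ends → Pilates Blast and HIIT 45 overlap.
Pilates 30 starts exactly when Pilates Blast ends (back-to-back, no overlap).
Pilates 30 starts after HIIT 45 ends.
Overlapping pairs: HIIT 45 & Pilates Blast — 1 in total.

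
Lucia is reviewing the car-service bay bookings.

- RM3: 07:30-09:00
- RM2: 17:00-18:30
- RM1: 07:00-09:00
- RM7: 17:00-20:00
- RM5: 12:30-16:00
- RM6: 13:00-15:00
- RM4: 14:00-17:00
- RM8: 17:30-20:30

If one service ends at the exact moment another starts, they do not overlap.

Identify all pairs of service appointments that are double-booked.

RM1 & RM3, RM2 & RM7, RM2 & RM8, RM4 & RM5, RM4 & RM6, RM5 & RM6, RM7 & RM8

Two intervals overlap when each starts before the other ends.
Sorted by start: RM1, RM3, RM5, RM6, RM4, RM2, RM7, RM8.
RM3 starts before RM1 ends → RM1 and RM3 overlap.
RM5 starts after RM1 ends, so nothing later overlaps RM1 either.
RM5 starts after RM3 ends, so nothing later overlaps RM3 either.
RM6 starts before RM5 ends → RM5 and RM6 overlap.
RM4 starts before RM5 ends → RM5 and RM4 overlap.
RM2 starts after RM5 ends, so nothing later overlaps RM5 either.
RM4 starts before RM6 ends → RM6 and RM4 overlap.
RM2 starts after RM6 ends, so nothing later overlaps RM6 either.
RM2 starts exactly when RM4 ends (back-to-back, no overlap), so nothing later overlaps RM4 either.
RM7 starts before RM2 ends → RM2 and RM7 overlap.
RM8 starts before RM2 ends → RM2 and RM8 overlap.
RM8 starts before RM7 ends → RM7 and RM8 overlap.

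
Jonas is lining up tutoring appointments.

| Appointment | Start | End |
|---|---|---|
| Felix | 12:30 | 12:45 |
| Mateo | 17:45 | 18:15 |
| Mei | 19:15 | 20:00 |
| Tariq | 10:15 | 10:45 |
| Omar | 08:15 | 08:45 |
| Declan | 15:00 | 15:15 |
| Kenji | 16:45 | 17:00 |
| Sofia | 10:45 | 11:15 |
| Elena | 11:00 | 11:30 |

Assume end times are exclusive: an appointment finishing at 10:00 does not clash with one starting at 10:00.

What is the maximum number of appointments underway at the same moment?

2

Sweep the timeline, counting +1 at each start and −1 at each end (ends before starts at a tie):
08:15 start Omar → 1
08:45 end Omar → 0
10:15 start Tariq → 1
10:45 end Tariq → 0
10:45 start Sofia → 1
11:00 start Elena → 2
11:15 end Sofia → 1
11:30 end Elena → 0
12:30 start Felix → 1
12:45 end Felix → 0
15:00 start Declan → 1
15:15 end Declan → 0
16:45 start Kenji → 1
17:00 end Kenji → 0
17:45 start Mateo → 1
18:15 end Mateo → 0
19:15 start Mei → 1
20:00 end Mei → 0
Peak is 2, at 11:00 (Elena, Sofia).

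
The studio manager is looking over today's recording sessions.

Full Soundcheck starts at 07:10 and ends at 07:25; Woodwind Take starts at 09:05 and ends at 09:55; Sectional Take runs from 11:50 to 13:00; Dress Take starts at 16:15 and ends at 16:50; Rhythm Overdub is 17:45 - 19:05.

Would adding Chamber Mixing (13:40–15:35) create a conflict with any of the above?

Full Soundcheck: ends 07:25 at or before Chamber Mixing starts 13:40 → clear.
Woodwind Take: ends 09:55 at or before Chamber Mixing starts 13:40 → clear.
Sectional Take: ends 13:00 at or before Chamber Mixing starts 13:40 → clear.
Dress Take: starts 16:15 at or after Chamber Mixing ends 15:35 → clear.
Rhythm Overdub: starts 17:45 at or after Chamber Mixing ends 15:35 → clear.

No — it doesn't clash with anything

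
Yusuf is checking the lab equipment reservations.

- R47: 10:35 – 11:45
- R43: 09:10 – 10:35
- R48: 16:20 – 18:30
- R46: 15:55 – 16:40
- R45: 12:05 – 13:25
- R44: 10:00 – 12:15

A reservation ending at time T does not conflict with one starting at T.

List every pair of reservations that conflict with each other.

R43 & R44, R44 & R45, R44 & R47, R46 & R48

Two intervals overlap when each starts before the other ends.
Sorted by start: R43, R44, R47, R45, R46, R48.
R44 starts before R43 ends → R43 and R44 overlap.
R47 starts exactly when R43 ends (back-to-back, no overlap), so R43 has no further overlaps.
R47 starts before R44 ends → R44 and R47 overlap.
R45 starts before R44 ends → R44 and R45 overlap.
R46 starts after R44 ends, so R44 has no further overlaps.
R45 starts after R47 ends, so R47 has no further overlaps.
R46 starts after R45 ends, so R45 has no further overlaps.
R48 starts before R46 ends → R46 and R48 overlap.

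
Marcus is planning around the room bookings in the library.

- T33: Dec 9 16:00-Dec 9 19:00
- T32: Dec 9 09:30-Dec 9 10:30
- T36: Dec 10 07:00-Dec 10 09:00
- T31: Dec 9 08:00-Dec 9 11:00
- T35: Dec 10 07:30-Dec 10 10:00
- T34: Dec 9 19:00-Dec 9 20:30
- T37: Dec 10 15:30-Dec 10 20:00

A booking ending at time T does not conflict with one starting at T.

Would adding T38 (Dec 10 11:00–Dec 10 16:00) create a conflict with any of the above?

T31: ends Dec 9 11:00 at or before T38 starts Dec 10 11:00 → clear.
T32: ends Dec 9 10:30 at or before T38 starts Dec 10 11:00 → clear.
T33: ends Dec 9 19:00 at or before T38 starts Dec 10 11:00 → clear.
T34: ends Dec 9 20:30 at or before T38 starts Dec 10 11:00 → clear.
T36: ends Dec 10 09:00 at or before T38 starts Dec 10 11:00 → clear.
T35: ends Dec 10 10:00 at or before T38 starts Dec 10 11:00 → clear.
T37: starts Dec 10 15:30 before T38 ends Dec 10 16:00, and ends Dec 10 20:00 after T38 starts Dec 10 11:00 → overlap.
T38 overlaps T37.

Yes — it overlaps T37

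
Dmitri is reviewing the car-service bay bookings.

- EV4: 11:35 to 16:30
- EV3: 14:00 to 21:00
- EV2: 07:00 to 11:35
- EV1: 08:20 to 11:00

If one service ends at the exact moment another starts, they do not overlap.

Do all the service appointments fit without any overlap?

No

Sorted by start: EV2, EV1, EV4, EV3.
EV1 starts before EV2 ends → EV2 and EV1 overlap.
That's a conflict, so the schedule is not conflict-free.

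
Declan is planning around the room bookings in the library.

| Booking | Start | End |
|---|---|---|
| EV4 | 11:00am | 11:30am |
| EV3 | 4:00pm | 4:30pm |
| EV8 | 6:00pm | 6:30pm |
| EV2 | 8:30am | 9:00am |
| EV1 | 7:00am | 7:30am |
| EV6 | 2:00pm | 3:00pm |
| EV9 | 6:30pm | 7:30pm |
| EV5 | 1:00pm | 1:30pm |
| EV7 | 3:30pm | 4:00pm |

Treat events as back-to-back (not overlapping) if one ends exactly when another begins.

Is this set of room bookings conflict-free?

Yes

Sorted by start: EV1, EV2, EV4, EV5, EV6, EV7, EV3, EV8, EV9.
EV2 starts after EV1 ends, so EV1 has no further overlaps.
EV4 starts after EV2 ends, so EV2 has no further overlaps.
EV5 starts after EV4 ends, so EV4 has no further overlaps.
EV6 starts after EV5 ends, so EV5 has no further overlaps.
EV7 starts after EV6 ends, so EV6 has no further overlaps.
EV3 starts exactly when EV7 ends (back-to-back, no overlap), so EV7 has no further overlaps.
EV8 starts after EV3 ends, so EV3 has no further overlaps.
EV9 starts exactly when EV8 ends (back-to-back, no overlap).
Every pair is clear; the schedule has no overlaps.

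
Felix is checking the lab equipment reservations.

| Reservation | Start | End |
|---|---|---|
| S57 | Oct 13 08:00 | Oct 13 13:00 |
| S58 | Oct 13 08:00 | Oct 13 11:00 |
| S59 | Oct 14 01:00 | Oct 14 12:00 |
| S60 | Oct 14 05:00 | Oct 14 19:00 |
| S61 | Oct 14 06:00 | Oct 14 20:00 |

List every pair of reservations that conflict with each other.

S57 & S58, S59 & S60, S59 & S61, S60 & S61

Sorted by start: S57, S58, S59, S60, S61.
S58 starts before S57 ends → S57 and S58 overlap.
S59 starts after S57 ends, so nothing later overlaps S57 either.
S59 starts after S58 ends, so nothing later overlaps S58 either.
S60 starts before S59 ends → S59 and S60 overlap.
S61 starts before S59 ends → S59 and S61 overlap.
S61 starts before S60 ends → S60 and S61 overlap.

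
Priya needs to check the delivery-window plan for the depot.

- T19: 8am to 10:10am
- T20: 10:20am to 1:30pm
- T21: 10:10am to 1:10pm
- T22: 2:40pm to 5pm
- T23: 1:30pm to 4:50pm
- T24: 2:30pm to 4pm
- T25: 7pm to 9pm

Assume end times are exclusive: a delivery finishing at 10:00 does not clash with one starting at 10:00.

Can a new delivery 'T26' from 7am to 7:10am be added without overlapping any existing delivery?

T19: starts 8am at or after T26 ends 7:10am → clear.
T21: starts 10:10am at or after T26 ends 7:10am → clear.
T20: starts 10:20am at or after T26 ends 7:10am → clear.
T23: starts 1:30pm at or after T26 ends 7:10am → clear.
T24: starts 2:30pm at or after T26 ends 7:10am → clear.
T22: starts 2:40pm at or after T26 ends 7:10am → clear.
T25: starts 7pm at or after T26 ends 7:10am → clear.

Yes — the slot is free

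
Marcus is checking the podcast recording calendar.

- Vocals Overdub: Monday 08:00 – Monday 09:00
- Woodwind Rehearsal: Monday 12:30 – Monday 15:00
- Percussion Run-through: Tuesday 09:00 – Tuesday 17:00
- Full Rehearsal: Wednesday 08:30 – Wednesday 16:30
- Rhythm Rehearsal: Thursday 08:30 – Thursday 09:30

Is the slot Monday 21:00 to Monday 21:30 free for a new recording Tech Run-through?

Yes — the slot is free

Vocals Overdub: ends Monday 09:00 at or before Tech Run-through starts Monday 21:00 → clear.
Woodwind Rehearsal: ends Monday 15:00 at or before Tech Run-through starts Monday 21:00 → clear.
Percussion Run-through: starts Tuesday 09:00 at or after Tech Run-through ends Monday 21:30 → clear.
Full Rehearsal: starts Wednesday 08:30 at or after Tech Run-through ends Monday 21:30 → clear.
Rhythm Rehearsal: starts Thursday 08:30 at or after Tech Run-through ends Monday 21:30 → clear.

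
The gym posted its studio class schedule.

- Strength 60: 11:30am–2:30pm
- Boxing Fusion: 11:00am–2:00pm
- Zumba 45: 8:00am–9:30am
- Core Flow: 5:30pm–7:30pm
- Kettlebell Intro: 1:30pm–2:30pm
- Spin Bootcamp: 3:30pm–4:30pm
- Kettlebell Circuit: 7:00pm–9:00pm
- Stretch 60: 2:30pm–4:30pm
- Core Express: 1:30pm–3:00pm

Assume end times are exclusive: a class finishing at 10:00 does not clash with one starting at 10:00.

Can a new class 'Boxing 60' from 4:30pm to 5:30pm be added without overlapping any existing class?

Zumba 45: ends 9:30am at or before Boxing 60 starts 4:30pm → clear.
Boxing Fusion: ends 2:00pm at or before Boxing 60 starts 4:30pm → clear.
Strength 60: ends 2:30pm at or before Boxing 60 starts 4:30pm → clear.
Kettlebell Intro: ends 2:30pm at or before Boxing 60 starts 4:30pm → clear.
Core Express: ends 3:00pm at or before Boxing 60 starts 4:30pm → clear.
Stretch 60: ends 4:30pm at or before Boxing 60 starts 4:30pm → clear.
Spin Bootcamp: ends 4:30pm at or before Boxing 60 starts 4:30pm → clear.
Core Flow: starts 5:30pm at or after Boxing 60 ends 5:30pm → clear.
Kettlebell Circuit: starts 7:00pm at or after Boxing 60 ends 5:30pm → clear.

Yes — the slot is free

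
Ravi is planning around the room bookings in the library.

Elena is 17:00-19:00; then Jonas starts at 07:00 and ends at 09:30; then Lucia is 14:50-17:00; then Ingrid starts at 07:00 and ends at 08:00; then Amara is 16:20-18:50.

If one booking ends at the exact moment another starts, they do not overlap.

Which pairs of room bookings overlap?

Amara & Elena, Amara & Lucia, Ingrid & Jonas

Sorted by start: Ingrid, Jonas, Lucia, Amara, Elena.
Jonas starts before Ingrid ends → Ingrid and Jonas overlap.
Lucia starts after Ingrid ends, so nothing later overlaps Ingrid either.
Lucia starts after Jonas ends, so nothing later overlaps Jonas either.
Amara starts before Lucia ends → Lucia and Amara overlap.
Elena starts exactly when Lucia ends (back-to-back, no overlap).
Elena starts before Amara ends → Amara and Elena overlap.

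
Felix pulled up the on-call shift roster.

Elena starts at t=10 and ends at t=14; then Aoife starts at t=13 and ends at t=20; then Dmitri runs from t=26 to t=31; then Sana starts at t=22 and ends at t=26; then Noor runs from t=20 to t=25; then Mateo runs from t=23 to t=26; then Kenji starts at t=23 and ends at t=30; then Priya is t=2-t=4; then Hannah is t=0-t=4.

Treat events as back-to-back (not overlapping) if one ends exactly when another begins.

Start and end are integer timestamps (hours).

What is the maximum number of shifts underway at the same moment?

4

Walk through starts and ends in time order (an end at T is processed before a start at T):
t=0 start Hannah → 1
t=2 start Priya → 2
t=4 end Hannah → 1
t=4 end Priya → 0
t=10 start Elena → 1
t=13 start Aoife → 2
t=14 end Elena → 1
t=20 end Aoife → 0
t=20 start Noor → 1
t=22 start Sana → 2
t=23 start Kenji → 3
t=23 start Mateo → 4
t=25 end Noor → 3
t=26 end Mateo → 2
t=26 end Sana → 1
t=26 start Dmitri → 2
t=30 end Kenji → 1
t=31 end Dmitri → 0
Peak is 4, at t=23 (Kenji, Mateo, Noor, Sana).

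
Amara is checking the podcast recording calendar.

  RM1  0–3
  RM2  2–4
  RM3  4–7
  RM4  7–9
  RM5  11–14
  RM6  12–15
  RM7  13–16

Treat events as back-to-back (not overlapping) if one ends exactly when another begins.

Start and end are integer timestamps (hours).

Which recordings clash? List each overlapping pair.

RM1 & RM2, RM5 & RM6, RM5 & RM7, RM6 & RM7

Sorted by start: RM1, RM2, RM3, RM4, RM5, RM6, RM7.
RM2 starts before RM1 ends → RM1 and RM2 overlap.
RM3 starts after RM1 ends; RM1 is clear from here.
RM3 starts exactly when RM2 ends (back-to-back, no overlap); RM2 is clear from here.
RM4 starts exactly when RM3 ends (back-to-back, no overlap); RM3 is clear from here.
RM5 starts after RM4 ends; RM4 is clear from here.
RM6 starts before RM5 ends → RM5 and RM6 overlap.
RM7 starts before RM5 ends → RM5 and RM7 overlap.
RM7 starts before RM6 ends → RM6 and RM7 overlap.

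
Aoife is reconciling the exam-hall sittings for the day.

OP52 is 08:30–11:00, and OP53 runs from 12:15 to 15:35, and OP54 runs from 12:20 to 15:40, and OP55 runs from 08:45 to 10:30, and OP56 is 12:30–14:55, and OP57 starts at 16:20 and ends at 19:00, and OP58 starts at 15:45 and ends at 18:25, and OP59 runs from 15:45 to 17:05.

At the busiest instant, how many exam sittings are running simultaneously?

3

Sort all start/end points and keep a running count:
08:30 start OP52 → 1
08:45 start OP55 → 2
10:30 end OP55 → 1
11:00 end OP52 → 0
12:15 start OP53 → 1
12:20 start OP54 → 2
12:30 start OP56 → 3
14:55 end OP56 → 2
15:35 end OP53 → 1
15:40 end OP54 → 0
15:45 start OP58 → 1
15:45 start OP59 → 2
16:20 start OP57 → 3
17:05 end OP59 → 2
18:25 end OP58 → 1
19:00 end OP57 → 0
Peak is 3, at 12:30 (OP53, OP54, OP56).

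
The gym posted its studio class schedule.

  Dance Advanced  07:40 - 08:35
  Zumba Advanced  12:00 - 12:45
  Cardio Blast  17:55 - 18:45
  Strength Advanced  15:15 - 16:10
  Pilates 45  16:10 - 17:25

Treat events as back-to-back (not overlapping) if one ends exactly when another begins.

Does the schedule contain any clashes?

No

Sorted by start: Dance Advanced, Zumba Advanced, Strength Advanced, Pilates 45, Cardio Blast.
Zumba Advanced starts after Dance Advanced ends, so Dance Advanced has no further overlaps.
Strength Advanced starts after Zumba Advanced ends, so Zumba Advanced has no further overlaps.
Pilates 45 starts exactly when Strength Advanced ends (back-to-back, no overlap), so Strength Advanced has no further overlaps.
Cardio Blast starts after Pilates 45 ends.
Every pair is clear; the schedule has no overlaps.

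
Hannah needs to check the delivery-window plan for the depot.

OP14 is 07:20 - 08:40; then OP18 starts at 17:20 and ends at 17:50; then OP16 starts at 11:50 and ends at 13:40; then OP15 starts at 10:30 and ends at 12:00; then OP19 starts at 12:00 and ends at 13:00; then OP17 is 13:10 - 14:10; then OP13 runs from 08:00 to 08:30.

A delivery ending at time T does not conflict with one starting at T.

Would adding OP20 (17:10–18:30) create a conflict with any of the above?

Yes — it overlaps OP18

OP14: ends 08:40 at or before OP20 starts 17:10 → clear.
OP13: ends 08:30 at or before OP20 starts 17:10 → clear.
OP15: ends 12:00 at or before OP20 starts 17:10 → clear.
OP16: ends 13:40 at or before OP20 starts 17:10 → clear.
OP19: ends 13:00 at or before OP20 starts 17:10 → clear.
OP17: ends 14:10 at or before OP20 starts 17:10 → clear.
OP18: starts 17:20 before OP20 ends 18:30, and ends 17:50 after OP20 starts 17:10 → overlap.
OP20 overlaps OP18.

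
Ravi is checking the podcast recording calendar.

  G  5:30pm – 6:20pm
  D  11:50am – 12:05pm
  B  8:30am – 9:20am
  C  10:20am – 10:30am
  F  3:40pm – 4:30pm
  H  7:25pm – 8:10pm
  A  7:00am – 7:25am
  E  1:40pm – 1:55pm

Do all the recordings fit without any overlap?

Check each pair: they overlap iff neither finishes before the other starts.
Sorted by start: A, B, C, D, E, F, G, H.
B starts after A ends — done with A.
C starts after B ends — done with B.
D starts after C ends — done with C.
E starts after D ends — done with D.
F starts after E ends — done with E.
G starts after F ends — done with F.
H starts after G ends.
Every pair is clear; the schedule has no overlaps.

Yes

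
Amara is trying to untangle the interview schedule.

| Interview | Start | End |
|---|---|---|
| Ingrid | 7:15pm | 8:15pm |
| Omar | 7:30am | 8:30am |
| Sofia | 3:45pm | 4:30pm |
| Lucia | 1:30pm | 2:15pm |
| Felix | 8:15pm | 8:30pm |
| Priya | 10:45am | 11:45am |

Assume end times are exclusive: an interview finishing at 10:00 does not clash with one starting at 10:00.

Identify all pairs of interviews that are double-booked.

none

Sorted by start: Omar, Priya, Lucia, Sofia, Ingrid, Felix.
Priya starts after Omar ends, so Omar has no further overlaps.
Lucia starts after Priya ends, so Priya has no further overlaps.
Sofia starts after Lucia ends, so Lucia has no further overlaps.
Ingrid starts after Sofia ends, so Sofia has no further overlaps.
Felix starts exactly when Ingrid ends (back-to-back, no overlap).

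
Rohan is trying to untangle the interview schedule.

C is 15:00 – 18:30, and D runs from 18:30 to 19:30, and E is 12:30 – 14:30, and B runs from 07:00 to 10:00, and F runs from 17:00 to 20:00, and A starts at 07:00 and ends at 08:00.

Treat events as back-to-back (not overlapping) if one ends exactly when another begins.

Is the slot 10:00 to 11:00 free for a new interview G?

A: ends 08:00 at or before G starts 10:00 → clear.
B: ends 10:00 at or before G starts 10:00 → clear.
E: starts 12:30 at or after G ends 11:00 → clear.
C: starts 15:00 at or after G ends 11:00 → clear.
F: starts 17:00 at or after G ends 11:00 → clear.
D: starts 18:30 at or after G ends 11:00 → clear.

Yes — the slot is free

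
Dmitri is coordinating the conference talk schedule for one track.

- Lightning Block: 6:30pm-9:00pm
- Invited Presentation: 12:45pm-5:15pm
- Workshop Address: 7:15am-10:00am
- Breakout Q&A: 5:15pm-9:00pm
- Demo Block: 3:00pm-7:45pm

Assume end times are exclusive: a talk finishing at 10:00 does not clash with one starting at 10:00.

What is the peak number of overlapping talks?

3

Walk through starts and ends in time order (an end at T is processed before a start at T):
7:15am start Workshop Address → 1
10:00am end Workshop Address → 0
12:45pm start Invited Presentation → 1
3:00pm start Demo Block → 2
5:15pm end Invited Presentation → 1
5:15pm start Breakout Q&A → 2
6:30pm start Lightning Block → 3
7:45pm end Demo Block → 2
9:00pm end Breakout Q&A → 1
9:00pm end Lightning Block → 0
Peak is 3, at 6:30pm (Breakout Q&A, Demo Block, Lightning Block).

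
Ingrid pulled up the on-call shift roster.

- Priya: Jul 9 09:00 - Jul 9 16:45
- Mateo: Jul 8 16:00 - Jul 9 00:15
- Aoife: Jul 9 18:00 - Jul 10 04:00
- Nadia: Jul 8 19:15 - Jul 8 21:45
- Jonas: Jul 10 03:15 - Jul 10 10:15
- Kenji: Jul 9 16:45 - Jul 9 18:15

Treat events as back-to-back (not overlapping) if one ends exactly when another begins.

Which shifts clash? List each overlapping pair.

Aoife & Jonas, Aoife & Kenji, Mateo & Nadia

Two intervals overlap when each starts before the other ends.
Sorted by start: Mateo, Nadia, Priya, Kenji, Aoife, Jonas.
Nadia starts before Mateo ends → Mateo and Nadia overlap.
Priya starts after Mateo ends, so nothing later overlaps Mateo either.
Priya starts after Nadia ends, so nothing later overlaps Nadia either.
Kenji starts exactly when Priya ends (back-to-back, no overlap), so nothing later overlaps Priya either.
Aoife starts before Kenji ends → Kenji and Aoife overlap.
Jonas starts after Kenji ends.
Jonas starts before Aoife ends → Aoife and Jonas overlap.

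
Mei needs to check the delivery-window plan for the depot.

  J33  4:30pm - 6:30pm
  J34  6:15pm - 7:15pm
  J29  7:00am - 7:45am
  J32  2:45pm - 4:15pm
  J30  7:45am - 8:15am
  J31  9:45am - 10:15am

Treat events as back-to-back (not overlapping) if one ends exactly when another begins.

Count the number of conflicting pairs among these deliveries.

Sorted by start: J29, J30, J31, J32, J33, J34.
J30 starts exactly when J29 ends (back-to-back, no overlap); J29 is clear from here.
J31 starts after J30 ends; J30 is clear from here.
J32 starts after J31 ends; J31 is clear from here.
J33 starts after J32 ends; J32 is clear from here.
J34 starts before J33 ends → J33 and J34 overlap.
Overlapping pairs: J33 & J34 — 1 in total.

1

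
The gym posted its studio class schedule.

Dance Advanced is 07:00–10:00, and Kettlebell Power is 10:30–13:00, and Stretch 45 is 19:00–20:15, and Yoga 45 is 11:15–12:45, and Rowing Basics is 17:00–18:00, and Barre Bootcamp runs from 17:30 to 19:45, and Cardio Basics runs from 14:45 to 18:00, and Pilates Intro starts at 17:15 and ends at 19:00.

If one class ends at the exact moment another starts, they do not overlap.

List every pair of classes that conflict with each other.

Barre Bootcamp & Cardio Basics, Barre Bootcamp & Pilates Intro, Barre Bootcamp & Rowing Basics, Barre Bootcamp & Stretch 45, Cardio Basics & Pilates Intro, Cardio Basics & Rowing Basics, Kettlebell Power & Yoga 45, Pilates Intro & Rowing Basics

Two intervals overlap when each starts before the other ends.
Sorted by start: Dance Advanced, Kettlebell Power, Yoga 45, Cardio Basics, Rowing Basics, Pilates Intro, Barre Bootcamp, Stretch 45.
Kettlebell Power starts after Dance Advanced ends — done with Dance Advanced.
Yoga 45 starts before Kettlebell Power ends → Kettlebell Power and Yoga 45 overlap.
Cardio Basics starts after Kettlebell Power ends — done with Kettlebell Power.
Cardio Basics starts after Yoga 45 ends — done with Yoga 45.
Rowing Basics starts before Cardio Basics ends → Cardio Basics and Rowing Basics overlap.
Pilates Intro starts before Cardio Basics ends → Cardio Basics and Pilates Intro overlap.
Barre Bootcamp starts before Cardio Basics ends → Cardio Basics and Barre Bootcamp overlap.
Stretch 45 starts after Cardio Basics ends.
Pilates Intro starts before Rowing Basics ends → Rowing Basics and Pilates Intro overlap.
Barre Bootcamp starts before Rowing Basics ends → Rowing Basics and Barre Bootcamp overlap.
Stretch 45 starts after Rowing Basics ends.
Barre Bootcamp starts before Pilates Intro ends → Pilates Intro and Barre Bootcamp overlap.
Stretch 45 starts exactly when Pilates Intro ends (back-to-back, no overlap).
Stretch 45 starts before Barre Bootcamp ends → Barre Bootcamp and Stretch 45 overlap.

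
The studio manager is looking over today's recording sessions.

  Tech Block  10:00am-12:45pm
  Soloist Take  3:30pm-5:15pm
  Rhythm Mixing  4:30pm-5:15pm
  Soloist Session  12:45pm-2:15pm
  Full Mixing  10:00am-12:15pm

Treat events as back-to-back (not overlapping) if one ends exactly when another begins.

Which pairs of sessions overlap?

Full Mixing & Tech Block, Rhythm Mixing & Soloist Take

Sorted by start: Tech Block, Full Mixing, Soloist Session, Soloist Take, Rhythm Mixing.
Full Mixing starts before Tech Block ends → Tech Block and Full Mixing overlap.
Soloist Session starts exactly when Tech Block ends (back-to-back, no overlap), so nothing later overlaps Tech Block either.
Soloist Session starts after Full Mixing ends, so nothing later overlaps Full Mixing either.
Soloist Take starts after Soloist Session ends, so nothing later overlaps Soloist Session either.
Rhythm Mixing starts before Soloist Take ends → Soloist Take and Rhythm Mixing overlap.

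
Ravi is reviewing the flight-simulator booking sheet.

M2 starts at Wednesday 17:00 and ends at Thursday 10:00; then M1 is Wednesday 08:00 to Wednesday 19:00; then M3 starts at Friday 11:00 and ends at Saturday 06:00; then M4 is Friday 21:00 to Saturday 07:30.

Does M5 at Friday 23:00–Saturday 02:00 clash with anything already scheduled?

Yes — it overlaps M3, M4

M1: ends Wednesday 19:00 at or before M5 starts Friday 23:00 → clear.
M2: ends Thursday 10:00 at or before M5 starts Friday 23:00 → clear.
M3: starts Friday 11:00 before M5 ends Saturday 02:00, and ends Saturday 06:00 after M5 starts Friday 23:00 → overlap.
M4: starts Friday 21:00 before M5 ends Saturday 02:00, and ends Saturday 07:30 after M5 starts Friday 23:00 → overlap.
M5 overlaps M3, M4.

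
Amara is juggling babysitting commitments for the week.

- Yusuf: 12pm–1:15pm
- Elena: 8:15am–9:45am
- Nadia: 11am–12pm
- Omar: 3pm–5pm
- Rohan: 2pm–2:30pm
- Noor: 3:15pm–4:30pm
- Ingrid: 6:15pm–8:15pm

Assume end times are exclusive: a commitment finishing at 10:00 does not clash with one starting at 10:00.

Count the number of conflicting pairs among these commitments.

1

Sorted by start: Elena, Nadia, Yusuf, Rohan, Omar, Noor, Ingrid.
Nadia starts after Elena ends, so nothing later overlaps Elena either.
Yusuf starts exactly when Nadia ends (back-to-back, no overlap), so nothing later overlaps Nadia either.
Rohan starts after Yusuf ends, so nothing later overlaps Yusuf either.
Omar starts after Rohan ends, so nothing later overlaps Rohan either.
Noor starts before Omar ends → Omar and Noor overlap.
Ingrid starts after Omar ends.
Ingrid starts after Noor ends.
Overlapping pairs: Noor & Omar — 1 in total.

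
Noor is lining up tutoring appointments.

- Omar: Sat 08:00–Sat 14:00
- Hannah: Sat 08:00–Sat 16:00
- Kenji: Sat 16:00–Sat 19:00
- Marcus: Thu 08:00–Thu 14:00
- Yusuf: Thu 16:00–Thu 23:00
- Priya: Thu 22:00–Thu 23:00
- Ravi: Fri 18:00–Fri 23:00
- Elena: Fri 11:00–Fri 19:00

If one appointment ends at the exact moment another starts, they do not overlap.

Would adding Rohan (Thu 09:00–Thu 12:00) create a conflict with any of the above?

Yes — it overlaps Marcus

Marcus: starts Thu 08:00 before Rohan ends Thu 12:00, and ends Thu 14:00 after Rohan starts Thu 09:00 → overlap.
Yusuf: starts Thu 16:00 at or after Rohan ends Thu 12:00 → clear.
Priya: starts Thu 22:00 at or after Rohan ends Thu 12:00 → clear.
Elena: starts Fri 11:00 at or after Rohan ends Thu 12:00 → clear.
Ravi: starts Fri 18:00 at or after Rohan ends Thu 12:00 → clear.
Hannah: starts Sat 08:00 at or after Rohan ends Thu 12:00 → clear.
Omar: starts Sat 08:00 at or after Rohan ends Thu 12:00 → clear.
Kenji: starts Sat 16:00 at or after Rohan ends Thu 12:00 → clear.
Rohan overlaps Marcus.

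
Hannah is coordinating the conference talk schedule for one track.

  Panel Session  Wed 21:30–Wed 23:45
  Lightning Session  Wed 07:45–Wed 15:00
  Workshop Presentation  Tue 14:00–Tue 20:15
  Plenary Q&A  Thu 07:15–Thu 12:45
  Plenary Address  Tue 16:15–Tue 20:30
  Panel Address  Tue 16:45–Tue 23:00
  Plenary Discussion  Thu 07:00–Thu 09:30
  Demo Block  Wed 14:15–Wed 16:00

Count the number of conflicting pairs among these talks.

5

Sorted by start: Workshop Presentation, Plenary Address, Panel Address, Lightning Session, Demo Block, Panel Session, Plenary Discussion, Plenary Q&A.
Plenary Address starts before Workshop Presentation ends → Workshop Presentation and Plenary Address overlap.
Panel Address starts before Workshop Presentation ends → Workshop Presentation and Panel Address overlap.
Lightning Session starts after Workshop Presentation ends — done with Workshop Presentation.
Panel Address starts before Plenary Address ends → Plenary Address and Panel Address overlap.
Lightning Session starts after Plenary Address ends — done with Plenary Address.
Lightning Session starts after Panel Address ends — done with Panel Address.
Demo Block starts before Lightning Session ends → Lightning Session and Demo Block overlap.
Panel Session starts after Lightning Session ends — done with Lightning Session.
Panel Session starts after Demo Block ends — done with Demo Block.
Plenary Discussion starts after Panel Session ends — done with Panel Session.
Plenary Q&A starts before Plenary Discussion ends → Plenary Discussion and Plenary Q&A overlap.
Overlapping pairs: Demo Block & Lightning Session, Panel Address & Plenary Address, Panel Address & Workshop Presentation, Plenary Address & Workshop Presentation, Plenary Discussion & Plenary Q&A — 5 in total.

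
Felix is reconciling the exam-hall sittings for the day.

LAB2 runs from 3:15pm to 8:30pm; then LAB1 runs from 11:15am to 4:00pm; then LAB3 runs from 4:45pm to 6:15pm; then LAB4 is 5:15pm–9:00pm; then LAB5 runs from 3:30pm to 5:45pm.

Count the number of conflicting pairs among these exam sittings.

8

Sorted by start: LAB1, LAB2, LAB5, LAB3, LAB4.
LAB2 starts before LAB1 ends → LAB1 and LAB2 overlap.
LAB5 starts before LAB1 ends → LAB1 and LAB5 overlap.
LAB3 starts after LAB1 ends, so LAB1 has no further overlaps.
LAB5 starts before LAB2 ends → LAB2 and LAB5 overlap.
LAB3 starts before LAB2 ends → LAB2 and LAB3 overlap.
LAB4 starts before LAB2 ends → LAB2 and LAB4 overlap.
LAB3 starts before LAB5 ends → LAB5 and LAB3 overlap.
LAB4 starts before LAB5 ends → LAB5 and LAB4 overlap.
LAB4 starts before LAB3 ends → LAB3 and LAB4 overlap.
Overlapping pairs: LAB1 & LAB2, LAB1 & LAB5, LAB2 & LAB3, LAB2 & LAB4, LAB2 & LAB5, LAB3 & LAB4, LAB3 & LAB5, LAB4 & LAB5 — 8 in total.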